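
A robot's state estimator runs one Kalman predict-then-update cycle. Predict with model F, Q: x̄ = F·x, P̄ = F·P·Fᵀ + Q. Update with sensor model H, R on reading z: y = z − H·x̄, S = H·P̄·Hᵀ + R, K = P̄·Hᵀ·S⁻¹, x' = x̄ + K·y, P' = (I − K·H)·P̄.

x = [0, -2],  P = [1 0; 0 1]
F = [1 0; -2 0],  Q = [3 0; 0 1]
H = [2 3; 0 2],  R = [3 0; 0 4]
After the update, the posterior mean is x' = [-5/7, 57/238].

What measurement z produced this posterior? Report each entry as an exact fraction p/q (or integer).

z = [-1, 1]

x̄ = F·x = [0, 0]
P̄ = F·P·Fᵀ + Q = [4 -2; -2 5]
S = H·P̄·Hᵀ + R = [40 22; 22 24]
K = P̄·Hᵀ·S⁻¹ = [2/7 -3/7; 11/119 79/238]
x' − x̄ = [-5/7, 57/238] = K·y
y = (KᵀK)⁻¹·Kᵀ·(x' − x̄) = [-1, 1]
z = y + H·x̄ = [-1, 1] + [0, 0] = [-1, 1]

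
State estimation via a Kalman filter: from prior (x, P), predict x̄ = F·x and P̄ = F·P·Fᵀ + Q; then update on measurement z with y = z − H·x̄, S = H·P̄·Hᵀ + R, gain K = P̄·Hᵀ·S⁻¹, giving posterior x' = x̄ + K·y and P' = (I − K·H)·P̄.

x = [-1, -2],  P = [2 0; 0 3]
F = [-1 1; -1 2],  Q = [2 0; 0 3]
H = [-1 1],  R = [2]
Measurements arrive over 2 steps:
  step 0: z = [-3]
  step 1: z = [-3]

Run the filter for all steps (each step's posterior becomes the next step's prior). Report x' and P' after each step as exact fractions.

step 0: x̄ = F·x = [-1, -3]
step 0: P̄ = F·P·Fᵀ + Q = [7 8; 8 17]
step 0: y = z − H·x̄ = [-1]
step 0: S = H·P̄·Hᵀ + R = [10]
step 0: K = P̄·Hᵀ·S⁻¹ = [1/10; 9/10]
step 0: x' = x̄ + K·y = [-11/10, -39/10]
step 0: P' = (I − K·H)·P̄ = [69/10 71/10; 71/10 89/10]
step 1: x̄ = F·x = [-14/5, -67/10]
step 1: P̄ = F·P·Fᵀ + Q = [18/5 17/5; 17/5 171/10]
step 1: y = z − H·x̄ = [9/10]
step 1: S = H·P̄·Hᵀ + R = [159/10]
step 1: K = P̄·Hᵀ·S⁻¹ = [-2/159; 137/159]
step 1: x' = x̄ + K·y = [-149/53, -314/53]
step 1: P' = (I − K·H)·P̄ = [572/159 568/159; 568/159 842/159]

step 0: x' = [-11/10, -39/10], P' = [69/10 71/10; 71/10 89/10]
step 1: x' = [-149/53, -314/53], P' = [572/159 568/159; 568/159 842/159]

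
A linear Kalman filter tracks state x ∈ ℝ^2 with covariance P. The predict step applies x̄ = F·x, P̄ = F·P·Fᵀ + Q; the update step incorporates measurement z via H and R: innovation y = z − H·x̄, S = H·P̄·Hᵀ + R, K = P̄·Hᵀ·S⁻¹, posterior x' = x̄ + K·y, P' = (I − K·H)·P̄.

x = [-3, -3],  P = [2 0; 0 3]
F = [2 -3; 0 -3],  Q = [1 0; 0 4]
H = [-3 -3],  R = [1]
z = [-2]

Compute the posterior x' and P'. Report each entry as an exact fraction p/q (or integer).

x̄ = F·x = [3, 9]
P̄ = F·P·Fᵀ + Q = [36 27; 27 31]
y = z − H·x̄ = [34]
S = H·P̄·Hᵀ + R = [1090]
K = P̄·Hᵀ·S⁻¹ = [-189/1090; -87/545]
x' = x̄ + K·y = [-1578/545, 1947/545]
P' = (I − K·H)·P̄ = [3519/1090 -1728/545; -1728/545 1757/545]

x' = [-1578/545, 1947/545]
P' = [3519/1090 -1728/545; -1728/545 1757/545]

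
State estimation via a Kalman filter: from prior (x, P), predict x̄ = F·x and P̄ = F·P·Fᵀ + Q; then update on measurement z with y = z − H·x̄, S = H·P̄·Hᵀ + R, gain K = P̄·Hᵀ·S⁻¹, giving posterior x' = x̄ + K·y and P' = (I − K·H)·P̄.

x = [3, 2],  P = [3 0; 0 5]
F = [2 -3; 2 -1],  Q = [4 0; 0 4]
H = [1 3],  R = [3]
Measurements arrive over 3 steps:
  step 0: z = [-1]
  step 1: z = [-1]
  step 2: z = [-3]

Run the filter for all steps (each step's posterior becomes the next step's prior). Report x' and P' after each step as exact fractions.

step 0: x' = [-1846/415, 98/83], P' = [5151/415 -315/83; -315/83 123/83]
step 1: x' = [-151204/520849, -140508/520849], P' = [3050409/520849 -864957/520849; -864957/520849 410905/520849]
step 2: x' = [-133192794/315451135, -269857574/315451135], P' = [1824444039/315451135 -518723331/315451135; -518723331/315451135 247729079/315451135]

step 0: x̄ = F·x = [0, 4]
step 0: P̄ = F·P·Fᵀ + Q = [61 27; 27 21]
step 0: y = z − H·x̄ = [-13]
step 0: S = H·P̄·Hᵀ + R = [415]
step 0: K = P̄·Hᵀ·S⁻¹ = [142/415; 18/83]
step 0: x' = x̄ + K·y = [-1846/415, 98/83]
step 0: P' = (I − K·H)·P̄ = [5151/415 -315/83; -315/83 123/83]
step 1: x̄ = F·x = [-5162/415, -4182/415]
step 1: P̄ = F·P·Fᵀ + Q = [46699/415 35049/415; 35049/415 29179/415]
step 1: y = z − H·x̄ = [17293/415]
step 1: S = H·P̄·Hᵀ + R = [520849/415]
step 1: K = P̄·Hᵀ·S⁻¹ = [151846/520849; 122586/520849]
step 1: x' = x̄ + K·y = [-151204/520849, -140508/520849]
step 1: P' = (I − K·H)·P̄ = [3050409/520849 -864957/520849; -864957/520849 410905/520849]
step 2: x̄ = F·x = [119116/520849, -161900/520849]
step 2: P̄ = F·P·Fᵀ + Q = [28362661/520849 20354007/520849; 20354007/520849 18155765/520849]
step 2: y = z − H·x̄ = [-1195963/520849]
step 2: S = H·P̄·Hᵀ + R = [315451135/520849]
step 2: K = P̄·Hᵀ·S⁻¹ = [89424682/315451135; 74821302/315451135]
step 2: x' = x̄ + K·y = [-133192794/315451135, -269857574/315451135]
step 2: P' = (I − K·H)·P̄ = [1824444039/315451135 -518723331/315451135; -518723331/315451135 247729079/315451135]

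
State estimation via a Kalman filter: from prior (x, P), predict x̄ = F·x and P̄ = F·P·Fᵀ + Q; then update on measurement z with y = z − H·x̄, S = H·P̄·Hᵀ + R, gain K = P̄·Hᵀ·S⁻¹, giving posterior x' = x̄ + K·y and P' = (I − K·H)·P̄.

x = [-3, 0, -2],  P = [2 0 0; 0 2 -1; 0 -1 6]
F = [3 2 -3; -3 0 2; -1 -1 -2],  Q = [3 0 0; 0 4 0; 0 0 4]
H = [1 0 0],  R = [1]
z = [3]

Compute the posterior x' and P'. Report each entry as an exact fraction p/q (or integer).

x̄ = F·x = [-3, 5, 7]
P̄ = F·P·Fᵀ + Q = [95 -58 27; -58 46 -16; 27 -16 28]
y = z − H·x̄ = [6]
S = H·P̄·Hᵀ + R = [96]
K = P̄·Hᵀ·S⁻¹ = [95/96; -29/48; 9/32]
x' = x̄ + K·y = [47/16, 11/8, 139/16]
P' = (I − K·H)·P̄ = [95/96 -29/48 9/32; -29/48 263/24 5/16; 9/32 5/16 653/32]

x' = [47/16, 11/8, 139/16]
P' = [95/96 -29/48 9/32; -29/48 263/24 5/16; 9/32 5/16 653/32]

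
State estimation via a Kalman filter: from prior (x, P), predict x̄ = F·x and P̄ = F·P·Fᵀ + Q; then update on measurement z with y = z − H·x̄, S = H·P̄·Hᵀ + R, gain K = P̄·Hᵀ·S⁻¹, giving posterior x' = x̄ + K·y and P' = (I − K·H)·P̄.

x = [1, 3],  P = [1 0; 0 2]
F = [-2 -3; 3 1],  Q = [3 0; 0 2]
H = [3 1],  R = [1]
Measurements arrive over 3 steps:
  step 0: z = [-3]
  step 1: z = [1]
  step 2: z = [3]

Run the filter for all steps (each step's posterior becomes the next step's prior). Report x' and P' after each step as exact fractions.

step 0: x' = [-325/167, 450/167], P' = [206/167 -555/167; -555/167 1642/167]
step 1: x' = [58/43, -32837/10664], P' = [19/43 -171/172; -171/172 254777/85312]
step 2: x' = [351301/472912, 411721/472912], P' = [6685595/15133184 -15068553/15133184; -15068553/15133184 45288835/15133184]

step 0: x̄ = F·x = [-11, 6]
step 0: P̄ = F·P·Fᵀ + Q = [25 -12; -12 13]
step 0: y = z − H·x̄ = [24]
step 0: S = H·P̄·Hᵀ + R = [167]
step 0: K = P̄·Hᵀ·S⁻¹ = [63/167; -23/167]
step 0: x' = x̄ + K·y = [-325/167, 450/167]
step 0: P' = (I − K·H)·P̄ = [206/167 -555/167; -555/167 1642/167]
step 1: x̄ = F·x = [-700/167, -525/167]
step 1: P̄ = F·P·Fᵀ + Q = [9443/167 -57/167; -57/167 500/167]
step 1: y = z − H·x̄ = [2792/167]
step 1: S = H·P̄·Hᵀ + R = [85312/167]
step 1: K = P̄·Hᵀ·S⁻¹ = [57/172; 329/85312]
step 1: x' = x̄ + K·y = [58/43, -32837/10664]
step 1: P' = (I − K·H)·P̄ = [19/43 -171/172; -171/172 254777/85312]
step 2: x̄ = F·x = [69743/10664, 10315/10664]
step 2: P̄ = F·P·Fᵀ + Q = [1681921/85312 -57531/85312; -57531/85312 255769/85312]
step 2: y = z − H·x̄ = [-23444/1333]
step 2: S = H·P̄·Hᵀ + R = [236456/1333]
step 2: K = P̄·Hᵀ·S⁻¹ = [623529/1891648; 10397/1891648]
step 2: x' = x̄ + K·y = [351301/472912, 411721/472912]
step 2: P' = (I − K·H)·P̄ = [6685595/15133184 -15068553/15133184; -15068553/15133184 45288835/15133184]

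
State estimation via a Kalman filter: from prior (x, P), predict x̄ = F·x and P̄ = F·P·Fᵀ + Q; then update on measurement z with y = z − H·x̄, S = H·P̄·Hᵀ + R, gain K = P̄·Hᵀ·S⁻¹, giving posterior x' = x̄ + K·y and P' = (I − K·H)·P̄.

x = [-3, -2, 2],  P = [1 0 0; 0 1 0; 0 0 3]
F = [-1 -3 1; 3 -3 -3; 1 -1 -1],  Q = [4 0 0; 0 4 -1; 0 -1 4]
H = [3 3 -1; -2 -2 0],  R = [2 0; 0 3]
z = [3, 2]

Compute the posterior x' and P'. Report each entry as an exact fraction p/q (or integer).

x' = [37339/3383, -39471/3383, -909/199]
P' = [41644/3383 -43321/3383 -425/199; -43321/3383 46471/3383 626/199; -425/199 626/199 767/199]

x̄ = F·x = [11, -9, -3]
P̄ = F·P·Fᵀ + Q = [17 -3 -1; -3 49 14; -1 14 9]
y = z − H·x̄ = [-6, 6]
S = H·P̄·Hᵀ + R = [473 -334; -334 243]
K = P̄·Hᵀ·S⁻¹ = [1097/3383 1118/3383; -596/3383 -2100/3383; -82/199 -134/199]
x' = x̄ + K·y = [37339/3383, -39471/3383, -909/199]
P' = (I − K·H)·P̄ = [41644/3383 -43321/3383 -425/199; -43321/3383 46471/3383 626/199; -425/199 626/199 767/199]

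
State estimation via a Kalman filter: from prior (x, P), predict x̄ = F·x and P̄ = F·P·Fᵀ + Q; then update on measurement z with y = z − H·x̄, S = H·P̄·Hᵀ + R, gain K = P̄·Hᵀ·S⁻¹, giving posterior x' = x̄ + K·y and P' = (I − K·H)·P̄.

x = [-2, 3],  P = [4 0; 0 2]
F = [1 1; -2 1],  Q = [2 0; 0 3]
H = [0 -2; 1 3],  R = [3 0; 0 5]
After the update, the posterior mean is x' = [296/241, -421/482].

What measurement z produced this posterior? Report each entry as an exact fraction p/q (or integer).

z = [1, -3]

x̄ = F·x = [1, 7]
P̄ = F·P·Fᵀ + Q = [8 -6; -6 21]
S = H·P̄·Hᵀ + R = [87 -114; -114 166]
K = P̄·Hᵀ·S⁻¹ = [142/241 83/241; -79/241 57/482]
x' − x̄ = [55/241, -3795/482] = K·y
y = (KᵀK)⁻¹·Kᵀ·(x' − x̄) = [15, -25]
z = y + H·x̄ = [15, -25] + [-14, 22] = [1, -3]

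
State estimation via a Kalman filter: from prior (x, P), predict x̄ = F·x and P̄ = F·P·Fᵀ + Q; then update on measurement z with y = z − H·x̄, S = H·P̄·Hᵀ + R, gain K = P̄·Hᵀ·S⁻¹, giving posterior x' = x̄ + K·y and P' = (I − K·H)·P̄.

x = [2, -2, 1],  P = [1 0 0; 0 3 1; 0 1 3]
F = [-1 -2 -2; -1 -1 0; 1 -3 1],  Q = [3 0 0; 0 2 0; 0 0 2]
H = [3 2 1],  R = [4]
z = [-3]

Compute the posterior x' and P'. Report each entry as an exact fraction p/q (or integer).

x' = [-1692/605, -552/605, 4413/605]
P' = [1899/605 -1041/605 -3051/605; -1041/605 1514/605 279/605; -3051/605 279/605 8939/605]

x̄ = F·x = [0, 0, 9]
P̄ = F·P·Fᵀ + Q = [36 9 15; 9 6 7; 15 7 27]
y = z − H·x̄ = [-12]
S = H·P̄·Hᵀ + R = [605]
K = P̄·Hᵀ·S⁻¹ = [141/605; 46/605; 86/605]
x' = x̄ + K·y = [-1692/605, -552/605, 4413/605]
P' = (I − K·H)·P̄ = [1899/605 -1041/605 -3051/605; -1041/605 1514/605 279/605; -3051/605 279/605 8939/605]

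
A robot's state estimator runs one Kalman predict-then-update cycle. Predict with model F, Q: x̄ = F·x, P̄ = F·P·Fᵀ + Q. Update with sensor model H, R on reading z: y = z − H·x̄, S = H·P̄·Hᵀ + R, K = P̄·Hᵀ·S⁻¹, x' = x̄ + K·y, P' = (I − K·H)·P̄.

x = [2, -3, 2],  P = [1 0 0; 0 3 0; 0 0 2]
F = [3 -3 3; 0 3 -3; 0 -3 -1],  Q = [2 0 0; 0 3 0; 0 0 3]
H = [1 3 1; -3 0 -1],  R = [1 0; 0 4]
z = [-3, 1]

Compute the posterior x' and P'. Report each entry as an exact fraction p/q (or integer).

x̄ = F·x = [21, -15, 7]
P̄ = F·P·Fᵀ + Q = [56 -45 21; -45 48 -21; 21 -21 32]
y = z − H·x̄ = [14, 71]
S = H·P̄·Hᵀ + R = [167 184; 184 666]
K = P̄·Hᵀ·S⁻¹ = [-1926/38683 -20891/77366; 11622/38683 5850/38683; 5410/38683 -14025/77366]
x' = x̄ + K·y = [87497/77366, -2187/38683, -302733/77366]
P' = (I − K·H)·P̄ = [160681/77366 38991/38683 -398479/77366; 38991/38683 37668/38683 -140373/38683; -398479/77366 -140373/38683 1251537/77366]

x' = [87497/77366, -2187/38683, -302733/77366]
P' = [160681/77366 38991/38683 -398479/77366; 38991/38683 37668/38683 -140373/38683; -398479/77366 -140373/38683 1251537/77366]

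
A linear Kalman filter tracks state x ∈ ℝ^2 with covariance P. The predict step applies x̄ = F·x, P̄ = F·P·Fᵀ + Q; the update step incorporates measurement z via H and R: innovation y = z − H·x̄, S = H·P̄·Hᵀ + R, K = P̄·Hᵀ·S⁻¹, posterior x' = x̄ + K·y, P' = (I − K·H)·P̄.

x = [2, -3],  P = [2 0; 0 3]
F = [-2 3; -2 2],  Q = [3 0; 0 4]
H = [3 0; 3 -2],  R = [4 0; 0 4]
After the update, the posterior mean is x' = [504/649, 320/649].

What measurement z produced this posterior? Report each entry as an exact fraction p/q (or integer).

z = [3, 1]

x̄ = F·x = [-13, -10]
P̄ = F·P·Fᵀ + Q = [38 26; 26 24]
S = H·P̄·Hᵀ + R = [346 186; 186 130]
K = P̄·Hᵀ·S⁻¹ = [411/1298 31/1298; 285/649 -258/649]
x' − x̄ = [8941/649, 6810/649] = K·y
y = (KᵀK)⁻¹·Kᵀ·(x' − x̄) = [42, 20]
z = y + H·x̄ = [42, 20] + [-39, -19] = [3, 1]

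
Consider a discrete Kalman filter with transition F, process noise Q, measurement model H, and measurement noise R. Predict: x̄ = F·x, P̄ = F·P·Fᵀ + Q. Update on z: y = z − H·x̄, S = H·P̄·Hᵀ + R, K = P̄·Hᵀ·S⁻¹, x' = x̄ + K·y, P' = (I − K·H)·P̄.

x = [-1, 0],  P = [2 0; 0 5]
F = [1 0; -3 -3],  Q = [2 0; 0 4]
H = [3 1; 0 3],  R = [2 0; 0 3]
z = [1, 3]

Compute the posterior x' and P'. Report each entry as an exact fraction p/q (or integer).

x̄ = F·x = [-1, 3]
P̄ = F·P·Fᵀ + Q = [4 -6; -6 67]
y = z − H·x̄ = [1, -6]
S = H·P̄·Hᵀ + R = [69 147; 147 606]
K = P̄·Hᵀ·S⁻¹ = [698/2245 -236/2245; 49/6735 2222/6735]
x' = x̄ + K·y = [-131/2245, 6922/6735]
P' = (I − K·H)·P̄ = [544/2245 -236/2245; -236/2245 2222/6735]

x' = [-131/2245, 6922/6735]
P' = [544/2245 -236/2245; -236/2245 2222/6735]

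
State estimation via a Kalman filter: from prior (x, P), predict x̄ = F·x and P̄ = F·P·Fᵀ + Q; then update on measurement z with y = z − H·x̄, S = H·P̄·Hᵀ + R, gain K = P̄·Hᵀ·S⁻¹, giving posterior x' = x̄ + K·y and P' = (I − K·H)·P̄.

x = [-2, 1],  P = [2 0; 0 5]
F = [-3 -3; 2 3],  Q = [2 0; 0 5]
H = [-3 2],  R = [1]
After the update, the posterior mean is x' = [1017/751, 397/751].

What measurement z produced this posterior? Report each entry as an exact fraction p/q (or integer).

x̄ = F·x = [3, -1]
P̄ = F·P·Fᵀ + Q = [65 -57; -57 58]
S = H·P̄·Hᵀ + R = [1502]
K = P̄·Hᵀ·S⁻¹ = [-309/1502; 287/1502]
x' − x̄ = [-1236/751, 1148/751] = K·y
y = (KᵀK)⁻¹·Kᵀ·(x' − x̄) = [8]
z = y + H·x̄ = [8] + [-11] = [-3]

z = [-3]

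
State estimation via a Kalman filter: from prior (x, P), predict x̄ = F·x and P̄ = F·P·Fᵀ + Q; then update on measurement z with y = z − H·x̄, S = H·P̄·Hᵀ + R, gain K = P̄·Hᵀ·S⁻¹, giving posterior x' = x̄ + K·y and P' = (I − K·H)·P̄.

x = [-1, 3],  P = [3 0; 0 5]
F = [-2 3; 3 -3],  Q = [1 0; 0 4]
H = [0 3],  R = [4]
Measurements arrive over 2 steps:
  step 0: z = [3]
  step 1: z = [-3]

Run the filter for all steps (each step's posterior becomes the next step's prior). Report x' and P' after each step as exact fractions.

step 0: x̄ = F·x = [11, -12]
step 0: P̄ = F·P·Fᵀ + Q = [58 -63; -63 76]
step 0: y = z − H·x̄ = [39]
step 0: S = H·P̄·Hᵀ + R = [688]
step 0: K = P̄·Hᵀ·S⁻¹ = [-189/688; 57/172]
step 0: x' = x̄ + K·y = [197/688, 159/172]
step 0: P' = (I − K·H)·P̄ = [4183/688 -63/172; -63/172 19/43]
step 1: x̄ = F·x = [757/344, -1317/688]
step 1: P̄ = F·P·Fᵀ + Q = [5795/172 -15807/344; -15807/344 47671/688]
step 1: y = z − H·x̄ = [1887/688]
step 1: S = H·P̄·Hᵀ + R = [431791/688]
step 1: K = P̄·Hᵀ·S⁻¹ = [-94842/431791; 143013/431791]
step 1: x' = x̄ + K·y = [690065/431791, -434307/431791]
step 1: P' = (I − K·H)·P̄ = [1473707/431791 -126456/431791; -126456/431791 190684/431791]

step 0: x' = [197/688, 159/172], P' = [4183/688 -63/172; -63/172 19/43]
step 1: x' = [690065/431791, -434307/431791], P' = [1473707/431791 -126456/431791; -126456/431791 190684/431791]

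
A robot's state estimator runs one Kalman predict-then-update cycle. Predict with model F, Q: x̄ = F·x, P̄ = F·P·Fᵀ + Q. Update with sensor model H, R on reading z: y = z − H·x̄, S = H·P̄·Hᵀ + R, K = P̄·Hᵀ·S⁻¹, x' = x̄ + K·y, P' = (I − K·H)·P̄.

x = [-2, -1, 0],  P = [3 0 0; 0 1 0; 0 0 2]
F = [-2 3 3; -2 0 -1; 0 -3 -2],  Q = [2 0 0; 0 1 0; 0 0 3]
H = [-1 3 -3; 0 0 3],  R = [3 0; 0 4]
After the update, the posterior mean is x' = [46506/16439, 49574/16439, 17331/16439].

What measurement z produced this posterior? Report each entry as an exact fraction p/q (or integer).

x̄ = F·x = [1, 4, 3]
P̄ = F·P·Fᵀ + Q = [41 6 -21; 6 15 4; -21 4 20]
S = H·P̄·Hᵀ + R = [125 -81; -81 184]
K = P̄·Hᵀ·S⁻¹ = [2257/16439 -4635/16439; 5940/16439 3687/16439; -108/16439 5313/16439]
x' − x̄ = [30067/16439, -16182/16439, -31986/16439] = K·y
y = (KᵀK)⁻¹·Kᵀ·(x' − x̄) = [1, -6]
z = y + H·x̄ = [1, -6] + [2, 9] = [3, 3]

z = [3, 3]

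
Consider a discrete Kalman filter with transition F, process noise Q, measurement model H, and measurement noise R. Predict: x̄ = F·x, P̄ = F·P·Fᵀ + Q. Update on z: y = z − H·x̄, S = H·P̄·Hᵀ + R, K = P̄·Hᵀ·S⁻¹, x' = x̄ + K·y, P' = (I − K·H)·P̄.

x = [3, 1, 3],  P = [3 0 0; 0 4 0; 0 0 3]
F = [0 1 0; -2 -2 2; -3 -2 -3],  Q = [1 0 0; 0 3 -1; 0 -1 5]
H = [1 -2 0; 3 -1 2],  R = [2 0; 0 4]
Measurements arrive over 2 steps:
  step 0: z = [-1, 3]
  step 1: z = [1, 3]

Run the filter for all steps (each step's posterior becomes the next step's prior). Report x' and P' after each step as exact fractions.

step 0: x' = [12469/53363, 28134/53363, 800/731], P' = [155046/53363 72126/53363 -2698/731; 72126/53363 59762/53363 -1078/731; -2698/731 -1078/731 4234/731]
step 1: x' = [775692341/1579228375, -21908904/63169135, 89004723/315845675], P' = [2110783126/1579228375 39067646/63169135 -542113922/315845675; 39067646/63169135 9808610/12633827 -7168746/12633827; -542113922/315845675 -7168746/12633827 205435044/63169135]

step 0: x̄ = F·x = [1, -2, -20]
step 0: P̄ = F·P·Fᵀ + Q = [5 -8 -8; -8 43 15; -8 15 75]
step 0: y = z − H·x̄ = [-6, 38]
step 0: S = H·P̄·Hᵀ + R = [211 81; 81 284]
step 0: K = P̄·Hᵀ·S⁻¹ = [5397/53363 -224/53363; -23699/53363 -193/53363; -271/731 363/731]
step 0: x' = x̄ + K·y = [12469/53363, 28134/53363, 800/731]
step 0: P' = (I − K·H)·P̄ = [155046/53363 72126/53363 -2698/731; 72126/53363 59762/53363 -1078/731; -2698/731 -1078/731 4234/731]
step 1: x̄ = F·x = [28134/53363, 35594/53363, -268875/53363]
step 1: P̄ = F·P·Fᵀ + Q = [113125/53363 -421164/53363 -99820/53363; -421164/53363 5037841/53363 -174659/53363; -99820/53363 -174659/53363 1059027/53363]
step 1: y = z − H·x̄ = [96417/53363, 649031/53363]
step 1: S = H·P̄·Hᵀ + R = [22055871/53363 13862201/53363; 13862201/53363 12533306/53363]
step 1: K = P̄·Hᵀ·S⁻¹ = [78700413/1579228375 -16370248/1579228375; -29509227/63169135 -881893/63169135; -91838311/315845675 151806831/315845675]
step 1: x' = x̄ + K·y = [775692341/1579228375, -21908904/63169135, 89004723/315845675]
step 1: P' = (I − K·H)·P̄ = [2110783126/1579228375 39067646/63169135 -542113922/315845675; 39067646/63169135 9808610/12633827 -7168746/12633827; -542113922/315845675 -7168746/12633827 205435044/63169135]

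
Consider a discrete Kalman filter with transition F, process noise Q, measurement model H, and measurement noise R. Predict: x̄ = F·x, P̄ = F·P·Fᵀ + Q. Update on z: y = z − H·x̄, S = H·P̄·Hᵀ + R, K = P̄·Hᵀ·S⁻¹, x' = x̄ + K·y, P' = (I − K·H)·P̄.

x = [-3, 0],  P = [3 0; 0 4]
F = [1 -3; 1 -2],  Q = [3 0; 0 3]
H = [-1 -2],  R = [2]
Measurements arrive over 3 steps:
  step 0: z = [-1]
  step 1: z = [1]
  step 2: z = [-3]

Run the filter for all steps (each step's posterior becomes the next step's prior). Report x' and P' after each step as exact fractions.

step 0: x' = [1, -1/24], P' = [18/5 -7/5; -7/5 239/240]
step 1: x' = [-16437/37679, -9591/37679], P' = [120042/37679 -46314/37679; -46314/37679 34903/37679]
step 2: x' = [3340227/2688178, 1157274/1344089], P' = [4276815/1344089 -1651620/1344089; -1651620/1344089 1245041/1344089]

step 0: x̄ = F·x = [-3, -3]
step 0: P̄ = F·P·Fᵀ + Q = [42 27; 27 22]
step 0: y = z − H·x̄ = [-10]
step 0: S = H·P̄·Hᵀ + R = [240]
step 0: K = P̄·Hᵀ·S⁻¹ = [-2/5; -71/240]
step 0: x' = x̄ + K·y = [1, -1/24]
step 0: P' = (I − K·H)·P̄ = [18/5 -7/5; -7/5 239/240]
step 1: x̄ = F·x = [9/8, 13/12]
step 1: P̄ = F·P·Fᵀ + Q = [1917/80 663/40; 663/40 971/60]
step 1: y = z − H·x̄ = [103/24]
step 1: S = H·P̄·Hᵀ + R = [37679/240]
step 1: K = P̄·Hᵀ·S⁻¹ = [-13707/37679; -11746/37679]
step 1: x' = x̄ + K·y = [-16437/37679, -9591/37679]
step 1: P' = (I − K·H)·P̄ = [120042/37679 -46314/37679; -46314/37679 34903/37679]
step 2: x̄ = F·x = [12336/37679, 2745/37679]
step 2: P̄ = F·P·Fᵀ + Q = [825090/37679 561030/37679; 561030/37679 557947/37679]
step 2: y = z − H·x̄ = [-95211/37679]
step 2: S = H·P̄·Hᵀ + R = [5376356/37679]
step 2: K = P̄·Hᵀ·S⁻¹ = [-973575/2688178; -419231/1344089]
step 2: x' = x̄ + K·y = [3340227/2688178, 1157274/1344089]
step 2: P' = (I − K·H)·P̄ = [4276815/1344089 -1651620/1344089; -1651620/1344089 1245041/1344089]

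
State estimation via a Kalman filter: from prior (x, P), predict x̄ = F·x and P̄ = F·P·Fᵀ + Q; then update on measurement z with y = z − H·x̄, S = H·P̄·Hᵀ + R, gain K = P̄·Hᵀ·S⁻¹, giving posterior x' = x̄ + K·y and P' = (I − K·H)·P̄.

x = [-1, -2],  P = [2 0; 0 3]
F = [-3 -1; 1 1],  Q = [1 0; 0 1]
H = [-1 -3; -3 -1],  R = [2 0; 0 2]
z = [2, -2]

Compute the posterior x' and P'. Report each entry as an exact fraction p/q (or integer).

x' = [961/903, -321/301]
P' = [277/903 -54/301; -54/301 87/301]

x̄ = F·x = [5, -3]
P̄ = F·P·Fᵀ + Q = [22 -9; -9 6]
y = z − H·x̄ = [-2, 10]
S = H·P̄·Hᵀ + R = [24 -6; -6 152]
K = P̄·Hᵀ·S⁻¹ = [209/1806 -223/602; -207/602 75/602]
x' = x̄ + K·y = [961/903, -321/301]
P' = (I − K·H)·P̄ = [277/903 -54/301; -54/301 87/301]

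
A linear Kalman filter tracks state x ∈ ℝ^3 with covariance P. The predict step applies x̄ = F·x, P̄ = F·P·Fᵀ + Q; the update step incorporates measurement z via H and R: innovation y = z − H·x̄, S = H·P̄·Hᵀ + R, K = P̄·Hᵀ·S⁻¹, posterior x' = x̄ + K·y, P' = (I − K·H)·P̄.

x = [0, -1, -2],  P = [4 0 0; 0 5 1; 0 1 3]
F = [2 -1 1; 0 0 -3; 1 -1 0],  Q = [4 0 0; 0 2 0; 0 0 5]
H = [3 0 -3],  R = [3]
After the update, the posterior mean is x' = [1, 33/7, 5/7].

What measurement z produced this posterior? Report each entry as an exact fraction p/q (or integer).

z = [1]

x̄ = F·x = [-1, 6, 1]
P̄ = F·P·Fᵀ + Q = [26 -6 12; -6 29 3; 12 3 14]
S = H·P̄·Hᵀ + R = [147]
K = P̄·Hᵀ·S⁻¹ = [2/7; -9/49; -2/49]
x' − x̄ = [2, -9/7, -2/7] = K·y
y = (KᵀK)⁻¹·Kᵀ·(x' − x̄) = [7]
z = y + H·x̄ = [7] + [-6] = [1]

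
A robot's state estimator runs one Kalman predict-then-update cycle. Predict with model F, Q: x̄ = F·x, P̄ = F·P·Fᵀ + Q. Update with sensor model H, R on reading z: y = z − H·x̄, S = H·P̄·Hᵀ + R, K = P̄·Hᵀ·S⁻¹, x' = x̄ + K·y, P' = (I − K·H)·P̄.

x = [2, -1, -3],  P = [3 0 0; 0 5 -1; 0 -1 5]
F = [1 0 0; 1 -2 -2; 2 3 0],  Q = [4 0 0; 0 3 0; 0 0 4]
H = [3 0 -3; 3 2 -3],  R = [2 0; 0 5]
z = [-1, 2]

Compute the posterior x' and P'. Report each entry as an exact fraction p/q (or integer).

x' = [42968/32539, 63730/32539, 57007/32539]
P' = [440363/65078 9591/65078 442317/65078; 9591/65078 106661/65078 29625/65078; 442317/65078 29625/65078 458327/65078]

x̄ = F·x = [2, 10, 1]
P̄ = F·P·Fᵀ + Q = [7 3 6; 3 38 -18; 6 -18 61]
y = z − H·x̄ = [-4, -21]
S = H·P̄·Hᵀ + R = [506 630; 630 913]
K = P̄·Hᵀ·S⁻¹ = [-2931/65078 1332/32539; -30051/65078 15322/32539; -24015/65078 1122/32539]
x' = x̄ + K·y = [42968/32539, 63730/32539, 57007/32539]
P' = (I − K·H)·P̄ = [440363/65078 9591/65078 442317/65078; 9591/65078 106661/65078 29625/65078; 442317/65078 29625/65078 458327/65078]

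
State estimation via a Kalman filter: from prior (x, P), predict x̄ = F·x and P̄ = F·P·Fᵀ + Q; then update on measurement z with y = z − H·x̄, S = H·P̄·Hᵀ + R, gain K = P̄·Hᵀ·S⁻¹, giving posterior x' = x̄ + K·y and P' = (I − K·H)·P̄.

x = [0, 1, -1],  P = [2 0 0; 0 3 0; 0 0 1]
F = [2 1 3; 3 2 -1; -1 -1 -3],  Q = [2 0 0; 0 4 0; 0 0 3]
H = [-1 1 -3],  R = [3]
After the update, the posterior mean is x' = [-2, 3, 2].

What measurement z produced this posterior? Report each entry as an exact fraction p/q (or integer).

z = [-1]

x̄ = F·x = [-2, 3, 2]
P̄ = F·P·Fᵀ + Q = [22 15 -16; 15 35 -9; -16 -9 17]
S = H·P̄·Hᵀ + R = [141]
K = P̄·Hᵀ·S⁻¹ = [41/141; 1/3; -44/141]
x' − x̄ = [0, 0, 0] = K·y
y = (KᵀK)⁻¹·Kᵀ·(x' − x̄) = [0]
z = y + H·x̄ = [0] + [-1] = [-1]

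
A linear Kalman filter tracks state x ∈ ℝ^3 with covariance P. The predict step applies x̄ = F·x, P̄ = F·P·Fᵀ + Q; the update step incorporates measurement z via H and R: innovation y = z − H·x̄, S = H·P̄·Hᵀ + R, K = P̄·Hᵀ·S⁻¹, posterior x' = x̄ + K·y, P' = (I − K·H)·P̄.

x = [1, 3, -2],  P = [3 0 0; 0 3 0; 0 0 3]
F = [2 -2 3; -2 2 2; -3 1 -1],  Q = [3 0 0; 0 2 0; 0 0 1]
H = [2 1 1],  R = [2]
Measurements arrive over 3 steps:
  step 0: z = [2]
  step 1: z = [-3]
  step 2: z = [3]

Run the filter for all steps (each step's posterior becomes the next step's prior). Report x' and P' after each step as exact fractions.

step 0: x' = [-32/17, 88/17, 6/17], P' = [4419/170 -2028/85 -2322/85; -2028/85 2262/85 1838/85; -2322/85 1838/85 2792/85]
step 1: x' = [-3809372/290889, 431538/32321, 954325/96963], P' = [32618671/290889 -4069012/32321 -9535466/96963; -4069012/32321 4642270/32321 3539470/32321; -9535466/96963 3539470/32321 2836172/32321]
step 2: x' = [-4304394139/605685101, 749513406/86526443, 5198343427/605685101], P' = [44310618551/605685101 -7216326508/86526443 -38407055474/605685101; -7216326508/86526443 8422777994/86526443 6178386602/86526443; -38407055474/605685101 6178386602/86526443 34196819954/605685101]

step 0: x̄ = F·x = [-10, 0, 2]
step 0: P̄ = F·P·Fᵀ + Q = [54 -6 -33; -6 38 18; -33 18 34]
step 0: y = z − H·x̄ = [20]
step 0: S = H·P̄·Hᵀ + R = [170]
step 0: K = P̄·Hᵀ·S⁻¹ = [69/170; 22/85; -7/85]
step 0: x' = x̄ + K·y = [-32/17, 88/17, 6/17]
step 0: P' = (I − K·H)·P̄ = [4419/170 -2028/85 -2322/85; -2028/85 2262/85 1838/85; -2322/85 1838/85 2792/85]
step 1: x̄ = F·x = [-222/17, 252/17, 178/17]
step 1: P̄ = F·P·Fᵀ + Q = [9573/85 -9038/85 -7649/85; -9038/85 78728/85 37709/85; -7649/85 37709/85 39169/170]
step 1: y = z − H·x̄ = [-37/17]
step 1: S = H·P̄·Hᵀ + R = [290889/170]
step 1: K = P̄·Hᵀ·S⁻¹ = [4918/290889; 21858/32321; 27997/96963]
step 1: x' = x̄ + K·y = [-3809372/290889, 431538/32321, 954325/96963]
step 1: P' = (I − K·H)·P̄ = [32618671/290889 -4069012/32321 -9535466/96963; -4069012/32321 4642270/32321 3539470/32321; -9535466/96963 3539470/32321 2836172/32321]
step 2: x̄ = F·x = [-6797503/290889, 21112378/290889, 4149661/96963]
step 2: P̄ = F·P·Fᵀ + Q = [95628331/290889 -316488724/290889 -58290622/96963; -316488724/290889 1176942262/290889 211872082/96963; -58290622/96963 211872082/96963 38393634/32321]
step 2: y = z − H·x̄ = [-19093688/290889]
step 2: S = H·P̄·Hᵀ + R = [1211370202/290889]
step 2: K = P̄·Hᵀ·S⁻¹ = [-150051964/605685101; 84255790/86526443; 315707610/605685101]
step 2: x' = x̄ + K·y = [-4304394139/605685101, 749513406/86526443, 5198343427/605685101]
step 2: P' = (I − K·H)·P̄ = [44310618551/605685101 -7216326508/86526443 -38407055474/605685101; -7216326508/86526443 8422777994/86526443 6178386602/86526443; -38407055474/605685101 6178386602/86526443 34196819954/605685101]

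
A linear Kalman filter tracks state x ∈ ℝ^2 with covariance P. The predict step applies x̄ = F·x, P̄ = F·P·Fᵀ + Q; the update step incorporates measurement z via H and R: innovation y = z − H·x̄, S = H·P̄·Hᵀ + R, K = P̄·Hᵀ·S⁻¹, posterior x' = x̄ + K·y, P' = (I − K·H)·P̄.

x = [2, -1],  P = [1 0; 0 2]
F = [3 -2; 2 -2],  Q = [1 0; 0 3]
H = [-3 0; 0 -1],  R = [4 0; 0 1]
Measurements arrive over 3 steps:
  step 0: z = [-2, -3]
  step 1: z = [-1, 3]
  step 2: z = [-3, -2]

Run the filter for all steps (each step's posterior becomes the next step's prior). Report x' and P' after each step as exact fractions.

step 0: x̄ = F·x = [8, 6]
step 0: P̄ = F·P·Fᵀ + Q = [18 14; 14 15]
step 0: y = z − H·x̄ = [22, 3]
step 0: S = H·P̄·Hᵀ + R = [166 42; 42 16]
step 0: K = P̄·Hᵀ·S⁻¹ = [-69/223 -14/223; -21/446 -363/446]
step 0: x' = x̄ + K·y = [224/223, 1125/446]
step 0: P' = (I − K·H)·P̄ = [92/223 14/223; 14/223 363/446]
step 1: x̄ = F·x = [-453/223, -677/223]
step 1: P̄ = F·P·Fᵀ + Q = [1609/223 1138/223; 1138/223 1651/223]
step 1: y = z − H·x̄ = [-1582/223, -8/223]
step 1: S = H·P̄·Hᵀ + R = [15373/223 3414/223; 3414/223 1874/223]
step 1: K = P̄·Hᵀ·S⁻¹ = [-11571/38461 -2276/38461; -1707/38461 -61549/76922]
step 1: x' = x̄ + K·y = [4039/38461, -103549/38461]
step 1: P' = (I − K·H)·P̄ = [15428/38461 2276/38461; 2276/38461 61549/76922]
step 2: x̄ = F·x = [219215/38461, 215176/38461]
step 2: P̄ = F·P·Fᵀ + Q = [273099/38461 192906/38461; 192906/38461 281985/38461]
step 2: y = z − H·x̄ = [542262/38461, 138254/38461]
step 2: S = H·P̄·Hᵀ + R = [2611735/38461 578718/38461; 578718/38461 320446/38461]
step 2: K = P̄·Hᵀ·S⁻¹ = [-280251/932309 -55116/932309; -41337/932309 -1491513/1864618]
step 2: x' = x̄ + K·y = [1164469/932309, 1952399/932309]
step 2: P' = (I − K·H)·P̄ = [373668/932309 55116/932309; 55116/932309 1491513/1864618]

step 0: x' = [224/223, 1125/446], P' = [92/223 14/223; 14/223 363/446]
step 1: x' = [4039/38461, -103549/38461], P' = [15428/38461 2276/38461; 2276/38461 61549/76922]
step 2: x' = [1164469/932309, 1952399/932309], P' = [373668/932309 55116/932309; 55116/932309 1491513/1864618]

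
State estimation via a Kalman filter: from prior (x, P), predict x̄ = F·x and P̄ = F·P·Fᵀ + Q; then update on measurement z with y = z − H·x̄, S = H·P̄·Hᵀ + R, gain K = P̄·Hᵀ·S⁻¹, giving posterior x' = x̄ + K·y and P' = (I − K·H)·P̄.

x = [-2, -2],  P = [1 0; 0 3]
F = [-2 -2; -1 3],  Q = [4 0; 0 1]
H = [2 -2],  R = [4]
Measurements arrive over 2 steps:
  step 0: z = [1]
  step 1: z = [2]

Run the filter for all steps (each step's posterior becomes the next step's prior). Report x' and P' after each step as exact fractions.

step 0: x̄ = F·x = [8, -4]
step 0: P̄ = F·P·Fᵀ + Q = [20 -16; -16 29]
step 0: y = z − H·x̄ = [-23]
step 0: S = H·P̄·Hᵀ + R = [328]
step 0: K = P̄·Hᵀ·S⁻¹ = [9/41; -45/164]
step 0: x' = x̄ + K·y = [121/41, 379/164]
step 0: P' = (I − K·H)·P̄ = [172/41 154/41; 154/41 353/82]
step 1: x̄ = F·x = [-863/82, 653/164]
step 1: P̄ = F·P·Fᵀ + Q = [2790/41 -1331/41; -1331/41 1755/82]
step 1: y = z − H·x̄ = [2543/82]
step 1: S = H·P̄·Hᵀ + R = [25482/41]
step 1: K = P̄·Hᵀ·S⁻¹ = [4121/12741; -4417/25482]
step 1: x' = x̄ + K·y = [-6290/12741, -35519/25482]
step 1: P' = (I − K·H)·P̄ = [38588/12741 30346/12741; 30346/12741 34763/12741]

step 0: x' = [121/41, 379/164], P' = [172/41 154/41; 154/41 353/82]
step 1: x' = [-6290/12741, -35519/25482], P' = [38588/12741 30346/12741; 30346/12741 34763/12741]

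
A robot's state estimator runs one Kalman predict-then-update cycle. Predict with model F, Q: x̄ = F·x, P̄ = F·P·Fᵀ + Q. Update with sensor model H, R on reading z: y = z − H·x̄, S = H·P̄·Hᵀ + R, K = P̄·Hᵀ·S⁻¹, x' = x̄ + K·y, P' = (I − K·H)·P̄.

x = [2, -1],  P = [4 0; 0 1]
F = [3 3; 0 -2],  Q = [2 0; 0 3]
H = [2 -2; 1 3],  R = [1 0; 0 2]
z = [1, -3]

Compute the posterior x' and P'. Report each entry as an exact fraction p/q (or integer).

x̄ = F·x = [3, 2]
P̄ = F·P·Fᵀ + Q = [47 -6; -6 7]
y = z − H·x̄ = [-1, -12]
S = H·P̄·Hᵀ + R = [265 28; 28 76]
K = P̄·Hᵀ·S⁻¹ = [1811/4839 4717/19356; -599/4839 4703/19356]
x' = x̄ + K·y = [-1445/4839, -3832/4839]
P' = (I − K·H)·P̄ = [5075/19356 1453/19356; 1453/19356 2651/19356]

x' = [-1445/4839, -3832/4839]
P' = [5075/19356 1453/19356; 1453/19356 2651/19356]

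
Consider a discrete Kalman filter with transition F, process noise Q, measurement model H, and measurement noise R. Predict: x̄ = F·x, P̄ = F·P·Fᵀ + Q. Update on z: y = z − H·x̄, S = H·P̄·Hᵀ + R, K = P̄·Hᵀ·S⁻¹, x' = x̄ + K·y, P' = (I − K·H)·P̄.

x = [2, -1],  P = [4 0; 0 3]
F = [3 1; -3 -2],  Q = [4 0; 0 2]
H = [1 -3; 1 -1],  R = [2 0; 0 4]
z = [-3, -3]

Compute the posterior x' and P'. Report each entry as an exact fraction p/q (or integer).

x' = [-1741/2443, 300/349]
P' = [7506/2443 362/349; 362/349 194/349]

x̄ = F·x = [5, -4]
P̄ = F·P·Fᵀ + Q = [43 -42; -42 50]
y = z − H·x̄ = [-20, -12]
S = H·P̄·Hᵀ + R = [747 361; 361 181]
K = P̄·Hᵀ·S⁻¹ = [-48/2443 1243/2443; -110/349 42/349]
x' = x̄ + K·y = [-1741/2443, 300/349]
P' = (I − K·H)·P̄ = [7506/2443 362/349; 362/349 194/349]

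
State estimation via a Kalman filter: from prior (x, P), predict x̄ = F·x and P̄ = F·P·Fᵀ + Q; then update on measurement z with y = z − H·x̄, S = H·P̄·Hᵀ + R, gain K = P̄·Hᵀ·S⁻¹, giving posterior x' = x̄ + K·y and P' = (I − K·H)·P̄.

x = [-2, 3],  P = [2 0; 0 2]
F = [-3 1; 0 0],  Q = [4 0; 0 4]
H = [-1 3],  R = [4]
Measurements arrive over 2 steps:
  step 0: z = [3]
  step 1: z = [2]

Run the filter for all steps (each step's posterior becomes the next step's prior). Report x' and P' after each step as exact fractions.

step 0: x' = [9/2, 9/4], P' = [15 9/2; 9/2 7/4]
step 1: x' = [-542/123, -148/205], P' = [3640/123 364/41; 364/41 628/205]

step 0: x̄ = F·x = [9, 0]
step 0: P̄ = F·P·Fᵀ + Q = [24 0; 0 4]
step 0: y = z − H·x̄ = [12]
step 0: S = H·P̄·Hᵀ + R = [64]
step 0: K = P̄·Hᵀ·S⁻¹ = [-3/8; 3/16]
step 0: x' = x̄ + K·y = [9/2, 9/4]
step 0: P' = (I − K·H)·P̄ = [15 9/2; 9/2 7/4]
step 1: x̄ = F·x = [-45/4, 0]
step 1: P̄ = F·P·Fᵀ + Q = [455/4 0; 0 4]
step 1: y = z − H·x̄ = [-37/4]
step 1: S = H·P̄·Hᵀ + R = [615/4]
step 1: K = P̄·Hᵀ·S⁻¹ = [-91/123; 16/205]
step 1: x' = x̄ + K·y = [-542/123, -148/205]
step 1: P' = (I − K·H)·P̄ = [3640/123 364/41; 364/41 628/205]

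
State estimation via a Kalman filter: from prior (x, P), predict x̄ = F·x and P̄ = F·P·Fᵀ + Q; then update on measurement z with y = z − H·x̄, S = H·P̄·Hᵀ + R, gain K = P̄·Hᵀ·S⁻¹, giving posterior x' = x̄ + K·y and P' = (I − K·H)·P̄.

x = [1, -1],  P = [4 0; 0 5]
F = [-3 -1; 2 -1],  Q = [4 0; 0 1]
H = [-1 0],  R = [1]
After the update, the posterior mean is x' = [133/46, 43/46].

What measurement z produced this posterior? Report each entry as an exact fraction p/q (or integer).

x̄ = F·x = [-2, 3]
P̄ = F·P·Fᵀ + Q = [45 -19; -19 22]
S = H·P̄·Hᵀ + R = [46]
K = P̄·Hᵀ·S⁻¹ = [-45/46; 19/46]
x' − x̄ = [225/46, -95/46] = K·y
y = (KᵀK)⁻¹·Kᵀ·(x' − x̄) = [-5]
z = y + H·x̄ = [-5] + [2] = [-3]

z = [-3]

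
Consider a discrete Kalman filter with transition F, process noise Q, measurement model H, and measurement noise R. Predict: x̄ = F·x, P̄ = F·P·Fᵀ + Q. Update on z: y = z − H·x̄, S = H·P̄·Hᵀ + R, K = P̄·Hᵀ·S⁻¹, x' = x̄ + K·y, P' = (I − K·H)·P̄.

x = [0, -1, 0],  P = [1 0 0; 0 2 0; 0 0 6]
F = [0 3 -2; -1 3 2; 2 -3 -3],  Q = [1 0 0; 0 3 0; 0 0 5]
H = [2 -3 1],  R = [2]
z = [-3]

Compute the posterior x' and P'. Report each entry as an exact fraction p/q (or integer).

x' = [-1515/383, -531/383, 294/383]
P' = [34523/1149 18238/1149 -4696/383; 18238/1149 10418/1149 -1878/383; -4696/383 -1878/383 3948/383]

x̄ = F·x = [-3, -3, 3]
P̄ = F·P·Fᵀ + Q = [43 -6 18; -6 46 -56; 18 -56 81]
y = z − H·x̄ = [-9]
S = H·P̄·Hᵀ + R = [1149]
K = P̄·Hᵀ·S⁻¹ = [122/1149; -206/1149; 95/383]
x' = x̄ + K·y = [-1515/383, -531/383, 294/383]
P' = (I − K·H)·P̄ = [34523/1149 18238/1149 -4696/383; 18238/1149 10418/1149 -1878/383; -4696/383 -1878/383 3948/383]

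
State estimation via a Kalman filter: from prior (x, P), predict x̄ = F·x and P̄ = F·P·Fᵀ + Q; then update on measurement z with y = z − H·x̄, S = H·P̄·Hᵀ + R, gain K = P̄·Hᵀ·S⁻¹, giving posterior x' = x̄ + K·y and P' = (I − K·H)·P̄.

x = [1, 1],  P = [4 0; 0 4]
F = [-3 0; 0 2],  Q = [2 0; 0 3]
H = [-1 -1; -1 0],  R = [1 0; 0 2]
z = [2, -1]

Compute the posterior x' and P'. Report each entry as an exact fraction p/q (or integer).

x' = [28/73, -158/73]
P' = [380/219 -361/219; -361/219 551/219]

x̄ = F·x = [-3, 2]
P̄ = F·P·Fᵀ + Q = [38 0; 0 19]
y = z − H·x̄ = [1, -4]
S = H·P̄·Hᵀ + R = [58 38; 38 40]
K = P̄·Hᵀ·S⁻¹ = [-19/219 -190/219; -190/219 361/438]
x' = x̄ + K·y = [28/73, -158/73]
P' = (I − K·H)·P̄ = [380/219 -361/219; -361/219 551/219]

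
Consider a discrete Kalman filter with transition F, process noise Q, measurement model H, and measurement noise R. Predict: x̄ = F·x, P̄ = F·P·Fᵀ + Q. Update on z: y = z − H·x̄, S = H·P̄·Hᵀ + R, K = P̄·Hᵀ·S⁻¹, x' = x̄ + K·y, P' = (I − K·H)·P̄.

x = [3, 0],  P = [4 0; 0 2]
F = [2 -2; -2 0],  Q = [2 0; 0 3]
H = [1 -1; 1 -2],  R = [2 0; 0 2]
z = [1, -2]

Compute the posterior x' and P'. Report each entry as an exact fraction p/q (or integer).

x' = [81/91, 88/91]
P' = [621/182 341/182; 341/182 257/182]

x̄ = F·x = [6, -6]
P̄ = F·P·Fᵀ + Q = [26 -16; -16 19]
y = z − H·x̄ = [-11, -20]
S = H·P̄·Hᵀ + R = [79 112; 112 168]
K = P̄·Hᵀ·S⁻¹ = [10/13 -61/364; 3/13 -173/364]
x' = x̄ + K·y = [81/91, 88/91]
P' = (I − K·H)·P̄ = [621/182 341/182; 341/182 257/182]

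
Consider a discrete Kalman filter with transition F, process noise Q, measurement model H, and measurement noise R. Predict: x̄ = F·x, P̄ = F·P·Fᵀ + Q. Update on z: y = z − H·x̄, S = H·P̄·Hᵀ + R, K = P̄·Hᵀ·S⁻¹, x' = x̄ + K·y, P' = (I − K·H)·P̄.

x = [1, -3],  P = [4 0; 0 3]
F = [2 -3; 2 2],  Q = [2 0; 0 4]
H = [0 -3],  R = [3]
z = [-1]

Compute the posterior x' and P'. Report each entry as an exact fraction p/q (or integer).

x̄ = F·x = [11, -4]
P̄ = F·P·Fᵀ + Q = [45 -2; -2 32]
y = z − H·x̄ = [-13]
S = H·P̄·Hᵀ + R = [291]
K = P̄·Hᵀ·S⁻¹ = [2/97; -32/97]
x' = x̄ + K·y = [1041/97, 28/97]
P' = (I − K·H)·P̄ = [4353/97 -2/97; -2/97 32/97]

x' = [1041/97, 28/97]
P' = [4353/97 -2/97; -2/97 32/97]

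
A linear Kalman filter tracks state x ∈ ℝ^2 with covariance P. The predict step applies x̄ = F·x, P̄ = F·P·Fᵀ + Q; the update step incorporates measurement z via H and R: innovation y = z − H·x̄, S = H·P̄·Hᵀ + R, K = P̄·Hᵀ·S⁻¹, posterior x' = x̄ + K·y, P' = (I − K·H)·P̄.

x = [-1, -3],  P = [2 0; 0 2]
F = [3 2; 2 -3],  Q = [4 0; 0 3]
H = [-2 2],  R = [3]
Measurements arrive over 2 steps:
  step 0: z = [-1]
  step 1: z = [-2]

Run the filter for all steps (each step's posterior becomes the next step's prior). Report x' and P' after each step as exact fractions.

step 0: x' = [-171/239, -241/239], P' = [3570/239 3480/239; 3480/239 3567/239]
step 1: x' = [723695/517589, 210951/517589], P' = [3175038/517589 2855550/517589; 2855550/517589 2923716/517589]

step 0: x̄ = F·x = [-9, 7]
step 0: P̄ = F·P·Fᵀ + Q = [30 0; 0 29]
step 0: y = z − H·x̄ = [-33]
step 0: S = H·P̄·Hᵀ + R = [239]
step 0: K = P̄·Hᵀ·S⁻¹ = [-60/239; 58/239]
step 0: x' = x̄ + K·y = [-171/239, -241/239]
step 0: P' = (I − K·H)·P̄ = [3570/239 3480/239; 3480/239 3567/239]
step 1: x̄ = F·x = [-995/239, 381/239]
step 1: P̄ = F·P·Fᵀ + Q = [89114/239 -17382/239; -17382/239 5340/239]
step 1: y = z − H·x̄ = [-3230/239]
step 1: S = H·P̄·Hᵀ + R = [517589/239]
step 1: K = P̄·Hᵀ·S⁻¹ = [-212992/517589; 45444/517589]
step 1: x' = x̄ + K·y = [723695/517589, 210951/517589]
step 1: P' = (I − K·H)·P̄ = [3175038/517589 2855550/517589; 2855550/517589 2923716/517589]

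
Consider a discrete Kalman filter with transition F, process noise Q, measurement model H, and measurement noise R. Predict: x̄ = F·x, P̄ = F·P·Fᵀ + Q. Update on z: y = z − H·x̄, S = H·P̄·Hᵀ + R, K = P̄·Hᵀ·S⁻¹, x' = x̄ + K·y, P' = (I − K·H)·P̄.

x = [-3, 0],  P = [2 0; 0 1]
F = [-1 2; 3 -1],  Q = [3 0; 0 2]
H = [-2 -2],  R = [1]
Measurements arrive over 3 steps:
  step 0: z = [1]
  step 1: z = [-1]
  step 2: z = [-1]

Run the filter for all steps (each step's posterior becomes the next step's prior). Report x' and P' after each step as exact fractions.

step 0: x̄ = F·x = [3, -9]
step 0: P̄ = F·P·Fᵀ + Q = [9 -8; -8 21]
step 0: y = z − H·x̄ = [-11]
step 0: S = H·P̄·Hᵀ + R = [57]
step 0: K = P̄·Hᵀ·S⁻¹ = [-2/57; -26/57]
step 0: x' = x̄ + K·y = [193/57, -227/57]
step 0: P' = (I − K·H)·P̄ = [509/57 -508/57; -508/57 521/57]
step 1: x̄ = F·x = [-647/57, 806/57]
step 1: P̄ = F·P·Fᵀ + Q = [4796/57 -6125/57; -6125/57 8264/57]
step 1: y = z − H·x̄ = [87/19]
step 1: S = H·P̄·Hᵀ + R = [1099/19]
step 1: K = P̄·Hᵀ·S⁻¹ = [886/1099; -1426/1099]
step 1: x' = x̄ + K·y = [-25253/3297, 27032/3297]
step 1: P' = (I − K·H)·P̄ = [153464/3297 -154793/3297; -154793/3297 156932/3297]
step 2: x̄ = F·x = [3777/157, -102791/3297]
step 2: P̄ = F·P·Fᵀ + Q = [67155/157 -88467/157; -88467/157 2473460/3297]
step 2: y = z − H·x̄ = [-50245/3297]
step 2: S = H·P̄·Hᵀ + R = [675701/3297]
step 2: K = P̄·Hᵀ·S⁻¹ = [895104/675701; -1231306/675701]
step 2: x' = x̄ + K·y = [201117/51977, -177061/51977]
step 2: P' = (I − K·H)·P̄ = [46011387/675701 -46458939/675701; -46458939/675701 47074592/675701]

step 0: x' = [193/57, -227/57], P' = [509/57 -508/57; -508/57 521/57]
step 1: x' = [-25253/3297, 27032/3297], P' = [153464/3297 -154793/3297; -154793/3297 156932/3297]
step 2: x' = [201117/51977, -177061/51977], P' = [46011387/675701 -46458939/675701; -46458939/675701 47074592/675701]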